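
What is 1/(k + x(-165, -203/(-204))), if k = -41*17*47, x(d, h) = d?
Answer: -1/32924 ≈ -3.0373e-5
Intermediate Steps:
k = -32759 (k = -697*47 = -32759)
1/(k + x(-165, -203/(-204))) = 1/(-32759 - 165) = 1/(-32924) = -1/32924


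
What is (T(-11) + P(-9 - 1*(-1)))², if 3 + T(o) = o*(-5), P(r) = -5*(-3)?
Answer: 4489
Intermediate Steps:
P(r) = 15
T(o) = -3 - 5*o (T(o) = -3 + o*(-5) = -3 - 5*o)
(T(-11) + P(-9 - 1*(-1)))² = ((-3 - 5*(-11)) + 15)² = ((-3 + 55) + 15)² = (52 + 15)² = 67² = 4489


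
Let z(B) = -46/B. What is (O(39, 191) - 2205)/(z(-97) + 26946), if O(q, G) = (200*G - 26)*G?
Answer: 707035813/2613808 ≈ 270.50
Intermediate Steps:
O(q, G) = G*(-26 + 200*G) (O(q, G) = (-26 + 200*G)*G = G*(-26 + 200*G))
(O(39, 191) - 2205)/(z(-97) + 26946) = (2*191*(-13 + 100*191) - 2205)/(-46/(-97) + 26946) = (2*191*(-13 + 19100) - 2205)/(-46*(-1/97) + 26946) = (2*191*19087 - 2205)/(46/97 + 26946) = (7291234 - 2205)/(2613808/97) = 7289029*(97/2613808) = 707035813/2613808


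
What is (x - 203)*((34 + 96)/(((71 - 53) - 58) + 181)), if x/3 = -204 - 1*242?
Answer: -200330/141 ≈ -1420.8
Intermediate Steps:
x = -1338 (x = 3*(-204 - 1*242) = 3*(-204 - 242) = 3*(-446) = -1338)
(x - 203)*((34 + 96)/(((71 - 53) - 58) + 181)) = (-1338 - 203)*((34 + 96)/(((71 - 53) - 58) + 181)) = -200330/((18 - 58) + 181) = -200330/(-40 + 181) = -200330/141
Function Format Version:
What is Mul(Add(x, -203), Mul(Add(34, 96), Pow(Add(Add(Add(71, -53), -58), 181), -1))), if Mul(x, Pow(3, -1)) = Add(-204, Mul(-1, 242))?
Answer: Rational(-200330, 141) ≈ -1420.8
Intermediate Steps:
x = -1338 (x = Mul(3, Add(-204, Mul(-1, 242))) = Mul(3, Add(-204, -242)) = Mul(3, -446) = -1338)
Mul(Add(x, -203), Mul(Add(34, 96), Pow(Add(Add(Add(71, -53), -58), 181), -1))) = Mul(Add(-1338, -203), Mul(Add(34, 96), Pow(Add(Add(Add(71, -53), -58), 181), -1))) = Mul(-1541, Mul(130, Pow(Add(Add(18, -58), 181), -1))) = Mul(-1541, Mul(130, Pow(Add(-40, 181), -1))) = Mul(-1541, Mul(130, Pow(141, -1))) = Mul(-1541, Mul(130, Rational(1, 141))) = Mul(-1541, Rational(130, 141)) = Rational(-200330, 141)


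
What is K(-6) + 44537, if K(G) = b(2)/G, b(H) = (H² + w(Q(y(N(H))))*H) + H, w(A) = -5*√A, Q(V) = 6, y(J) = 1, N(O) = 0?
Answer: 44536 + 5*√6/3 ≈ 44540.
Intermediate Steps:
b(H) = H + H² - 5*H*√6 (b(H) = (H² + (-5*√6)*H) + H = (H² - 5*H*√6) + H = H + H² - 5*H*√6)
K(G) = (6 - 10*√6)/G (K(G) = (2*(1 + 2 - 5*√6))/G = (2*(3 - 5*√6))/G = (6 - 10*√6)/G)
K(-6) + 44537 = 2*(3 - 5*√6)/(-6) + 44537 = 2*(-⅙)*(3 - 5*√6) + 44537 = (-1 + 5*√6/3) + 44537 = 44536 + 5*√6/3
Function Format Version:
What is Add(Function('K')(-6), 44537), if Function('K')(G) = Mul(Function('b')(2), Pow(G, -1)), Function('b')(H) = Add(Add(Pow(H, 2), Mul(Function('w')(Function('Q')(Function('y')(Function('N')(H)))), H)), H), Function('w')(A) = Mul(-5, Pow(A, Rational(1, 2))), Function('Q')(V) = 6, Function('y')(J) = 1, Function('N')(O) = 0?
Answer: Add(44536, Mul(Rational(5, 3), Pow(6, Rational(1, 2)))) ≈ 44540.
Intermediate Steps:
Function('b')(H) = Add(H, Pow(H, 2), Mul(-5, H, Pow(6, Rational(1, 2)))) (Function('b')(H) = Add(Add(Pow(H, 2), Mul(Mul(-5, Pow(6, Rational(1, 2))), H)), H) = Add(Add(Pow(H, 2), Mul(-5, H, Pow(6, Rational(1, 2)))), H) = Add(H, Pow(H, 2), Mul(-5, H, Pow(6, Rational(1, 2)))))
Function('K')(G) = Mul(Pow(G, -1), Add(6, Mul(-10, Pow(6, Rational(1, 2))))) (Function('K')(G) = Mul(Mul(2, Add(1, 2, Mul(-5, Pow(6, Rational(1, 2))))), Pow(G, -1)) = Mul(Mul(2, Add(3, Mul(-5, Pow(6, Rational(1, 2))))), Pow(G, -1)) = Mul(Add(6, Mul(-10, Pow(6, Rational(1, 2)))), Pow(G, -1)) = Mul(Pow(G, -1), Add(6, Mul(-10, Pow(6, Rational(1, 2))))))
Add(Function('K')(-6), 44537) = Add(Mul(2, Pow(-6, -1), Add(3, Mul(-5, Pow(6, Rational(1, 2))))), 44537) = Add(Mul(2, Rational(-1, 6), Add(3, Mul(-5, Pow(6, Rational(1, 2))))), 44537) = Add(Add(-1, Mul(Rational(5, 3), Pow(6, Rational(1, 2)))), 44537) = Add(44536, Mul(Rational(5, 3), Pow(6, Rational(1, 2))))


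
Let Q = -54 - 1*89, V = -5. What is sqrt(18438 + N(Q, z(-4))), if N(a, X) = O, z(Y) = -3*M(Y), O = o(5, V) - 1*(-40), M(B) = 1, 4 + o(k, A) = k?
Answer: sqrt(18479) ≈ 135.94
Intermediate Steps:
o(k, A) = -4 + k
Q = -143 (Q = -54 - 89 = -143)
O = 41 (O = (-4 + 5) - 1*(-40) = 1 + 40 = 41)
z(Y) = -3 (z(Y) = -3*1 = -3)
N(a, X) = 41
sqrt(18438 + N(Q, z(-4))) = sqrt(18438 + 41) = sqrt(18479)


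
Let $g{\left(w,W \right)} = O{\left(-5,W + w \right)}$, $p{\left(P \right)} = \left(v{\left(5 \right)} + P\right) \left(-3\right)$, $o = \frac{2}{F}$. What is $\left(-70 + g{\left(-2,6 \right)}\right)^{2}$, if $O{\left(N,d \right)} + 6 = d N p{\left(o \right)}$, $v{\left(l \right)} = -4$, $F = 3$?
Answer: $76176$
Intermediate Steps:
$o = \frac{2}{3} \approx 0.66667$
$p{\left(P \right)} = 12 - 3 P$ ($p{\left(P \right)} = \left(-4 + P\right) \left(-3\right) = 12 - 3 P$)
$O{\left(N,d \right)} = -6 + 10 N d$ ($O{\left(N,d \right)} = -6 + d N \left(12 - 2\right) = -6 + N d \left(12 - 2\right) = -6 + N d 10 = -6 + 10 N d$)
$g{\left(w,W \right)} = -6 - 50 W - 50 w$ ($g{\left(w,W \right)} = -6 + 10 \left(-5\right) \left(W + w\right) = -6 - \left(50 W + 50 w\right) = -6 - 50 W - 50 w$)
$\left(-70 + g{\left(-2,6 \right)}\right)^{2} = \left(-70 - 206\right)^{2} = \left(-276\right)^{2} = 76176$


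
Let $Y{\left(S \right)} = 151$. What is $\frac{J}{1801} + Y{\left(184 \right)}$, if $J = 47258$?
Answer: $\frac{319209}{1801} \approx 177.24$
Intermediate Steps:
$\frac{J}{1801} + Y{\left(184 \right)} = \frac{47258}{1801} + 151 = \frac{319209}{1801}$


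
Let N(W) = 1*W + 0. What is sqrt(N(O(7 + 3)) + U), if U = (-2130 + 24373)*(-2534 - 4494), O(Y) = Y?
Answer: I*sqrt(156323794) ≈ 12503.0*I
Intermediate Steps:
N(W) = W (N(W) = W + 0 = W)
U = -156323804 (U = 22243*(-7028) = -156323804)
sqrt(N(O(7 + 3)) + U) = sqrt((7 + 3) - 156323804) = sqrt(10 - 156323804) = sqrt(-156323794) = I*sqrt(156323794)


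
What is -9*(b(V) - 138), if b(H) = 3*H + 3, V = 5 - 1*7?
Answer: 1269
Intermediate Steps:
V = -2 (V = 5 - 7 = -2)
b(H) = 3 + 3*H
-9*(b(V) - 138) = -9*((3 + 3*(-2)) - 138) = -9*((3 - 6) - 138) = -9*(-3 - 138) = -9*(-141) = 1269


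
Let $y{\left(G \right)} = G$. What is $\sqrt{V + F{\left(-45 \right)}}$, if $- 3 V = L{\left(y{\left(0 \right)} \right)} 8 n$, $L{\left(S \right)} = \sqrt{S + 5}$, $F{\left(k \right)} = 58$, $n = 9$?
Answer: $\sqrt{58 - 24 \sqrt{5}} \approx 2.0819$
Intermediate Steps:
$L{\left(S \right)} = \sqrt{5 + S}$
$V = - 24 \sqrt{5}$ ($V = - \frac{\sqrt{5 + 0} \cdot 8 \cdot 9}{3} = - \frac{\sqrt{5} \cdot 8 \cdot 9}{3} = - \frac{8 \sqrt{5} \cdot 9}{3} = - \frac{72 \sqrt{5}}{3} = - 24 \sqrt{5} \approx -53.666$)
$\sqrt{V + F{\left(-45 \right)}} = \sqrt{- 24 \sqrt{5} + 58} = \sqrt{58 - 24 \sqrt{5}}$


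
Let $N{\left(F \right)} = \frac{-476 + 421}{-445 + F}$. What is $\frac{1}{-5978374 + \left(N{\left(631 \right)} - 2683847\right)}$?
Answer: $- \frac{186}{1611173161} \approx -1.1544 \cdot 10^{-7}$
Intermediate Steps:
$N{\left(F \right)} = - \frac{55}{-445 + F}$
$\frac{1}{-5978374 + \left(N{\left(631 \right)} - 2683847\right)} = \frac{1}{-5978374 - \left(2683847 + \frac{55}{-445 + 631}\right)} = \frac{1}{-5978374 - \left(2683847 + \frac{55}{186}\right)} = \frac{1}{-5978374 - \frac{499195597}{186}} = \frac{1}{- \frac{1611173161}{186}} = - \frac{186}{1611173161}$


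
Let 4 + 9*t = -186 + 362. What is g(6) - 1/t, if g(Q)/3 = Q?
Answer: 3087/172 ≈ 17.948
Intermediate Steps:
g(Q) = 3*Q
t = 172/9 (t = -4/9 + (-186 + 362)/9 = -4/9 + (⅑)*176 = -4/9 + 176/9 = 172/9 ≈ 19.111)
g(6) - 1/t = 3*6 - 1/172/9 = 18 - 1*9/172 = 18 - 9/172 = 3087/172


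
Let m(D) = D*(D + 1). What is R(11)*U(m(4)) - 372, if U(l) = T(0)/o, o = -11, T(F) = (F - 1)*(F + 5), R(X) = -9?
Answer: -4137/11 ≈ -376.09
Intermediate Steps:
T(F) = (-1 + F)*(5 + F)
m(D) = D*(1 + D)
U(l) = 5/11 (U(l) = (-5 + 0² + 4*0)/(-11) = (-5 + 0 + 0)*(-1/11) = -5*(-1/11) = 5/11)
R(11)*U(m(4)) - 372 = -9*5/11 - 372 = -45/11 - 372 = -4137/11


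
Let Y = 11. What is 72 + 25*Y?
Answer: 347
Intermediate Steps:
72 + 25*Y = 72 + 25*11 = 72 + 275 = 347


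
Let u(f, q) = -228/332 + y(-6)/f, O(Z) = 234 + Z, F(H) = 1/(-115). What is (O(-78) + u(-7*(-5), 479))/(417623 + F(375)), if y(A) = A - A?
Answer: 1482465/3986211452 ≈ 0.00037190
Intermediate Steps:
F(H) = -1/115
y(A) = 0
u(f, q) = -57/83 (u(f, q) = -228/332 + 0/f = -228*1/332 + 0 = -57/83 + 0 = -57/83)
(O(-78) + u(-7*(-5), 479))/(417623 + F(375)) = ((234 - 78) - 57/83)/(417623 - 1/115) = (156 - 57/83)/(48026644/115) = (12891/83)*(115/48026644) = 1482465/3986211452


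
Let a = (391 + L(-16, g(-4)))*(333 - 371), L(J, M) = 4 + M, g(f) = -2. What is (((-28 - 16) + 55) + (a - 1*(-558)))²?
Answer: 206353225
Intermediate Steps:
a = -14934 (a = (391 + (4 - 2))*(333 - 371) = (391 + 2)*(-38) = 393*(-38) = -14934)
(((-28 - 16) + 55) + (a - 1*(-558)))² = (((-28 - 16) + 55) + (-14934 - 1*(-558)))² = ((-44 + 55) + (-14934 + 558))² = (11 - 14376)² = (-14365)² = 206353225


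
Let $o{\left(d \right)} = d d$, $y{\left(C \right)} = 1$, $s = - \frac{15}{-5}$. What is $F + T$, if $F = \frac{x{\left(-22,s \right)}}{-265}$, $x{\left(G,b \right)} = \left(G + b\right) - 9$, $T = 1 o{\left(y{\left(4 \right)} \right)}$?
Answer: $\frac{293}{265} \approx 1.1057$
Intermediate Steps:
$s = 3$ ($s = \left(-15\right) \left(- \frac{1}{5}\right) = 3$)
$o{\left(d \right)} = d^{2}$
$T = 1$ ($T = 1 \cdot 1^{2} = 1 \cdot 1 = 1$)
$x{\left(G,b \right)} = -9 + G + b$
$F = \frac{28}{265}$ ($F = \frac{-9 - 22 + 3}{-265} = \left(-28\right) \left(- \frac{1}{265}\right) = \frac{28}{265} \approx 0.10566$)
$F + T = \frac{28}{265} + 1 = \frac{293}{265}$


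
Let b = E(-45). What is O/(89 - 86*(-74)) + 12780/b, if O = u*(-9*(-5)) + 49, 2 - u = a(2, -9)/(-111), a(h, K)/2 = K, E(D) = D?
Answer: -67803251/238761 ≈ -283.98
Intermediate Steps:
a(h, K) = 2*K
b = -45
u = 68/37 (u = 2 - 2*(-9)/(-111) = 2 - (-18)*(-1)/111 = 2 - 1*6/37 = 2 - 6/37 = 68/37 ≈ 1.8378)
O = 4873/37 (O = 68*(-9*(-5))/37 + 49 = (68/37)*45 + 49 = 3060/37 + 49 = 4873/37 ≈ 131.70)
O/(89 - 86*(-74)) + 12780/b = 4873/(37*(89 - 86*(-74))) + 12780/(-45) = 4873/(37*(89 + 6364)) + 12780*(-1/45) = (4873/37)/6453 - 284 = (4873/37)*(1/6453) - 284 = 4873/238761 - 284 = -67803251/238761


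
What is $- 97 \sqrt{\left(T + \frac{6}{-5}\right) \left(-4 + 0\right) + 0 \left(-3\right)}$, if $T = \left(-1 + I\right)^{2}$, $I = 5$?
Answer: $- \frac{194 i \sqrt{370}}{5} \approx - 746.33 i$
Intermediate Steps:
$T = 16$ ($T = \left(-1 + 5\right)^{2} = 4^{2} = 16$)
$- 97 \sqrt{\left(T + \frac{6}{-5}\right) \left(-4 + 0\right) + 0 \left(-3\right)} = - 97 \sqrt{\left(16 + \frac{6}{-5}\right) \left(-4 + 0\right) + 0 \left(-3\right)} = - 97 \sqrt{\left(16 + 6 \left(- \frac{1}{5}\right)\right) \left(-4\right) + 0} = - 97 \sqrt{\left(16 - \frac{6}{5}\right) \left(-4\right) + 0} = - 97 \sqrt{\frac{74}{5} \left(-4\right) + 0} = - 97 \sqrt{- \frac{296}{5} + 0} = - 97 \sqrt{- \frac{296}{5}} = - 97 \frac{2 i \sqrt{370}}{5} = - \frac{194 i \sqrt{370}}{5}$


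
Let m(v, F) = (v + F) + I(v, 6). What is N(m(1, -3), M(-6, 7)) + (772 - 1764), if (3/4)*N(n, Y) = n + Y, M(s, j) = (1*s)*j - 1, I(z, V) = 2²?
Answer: -3140/3 ≈ -1046.7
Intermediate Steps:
I(z, V) = 4
M(s, j) = -1 + j*s (M(s, j) = s*j - 1 = j*s - 1 = -1 + j*s)
m(v, F) = 4 + F + v (m(v, F) = (v + F) + 4 = (F + v) + 4 = 4 + F + v)
N(n, Y) = 4*Y/3 + 4*n/3 (N(n, Y) = 4*(n + Y)/3 = 4*(Y + n)/3 = 4*Y/3 + 4*n/3)
N(m(1, -3), M(-6, 7)) + (772 - 1764) = (4*(-1 + 7*(-6))/3 + 4*(4 - 3 + 1)/3) + (772 - 1764) = (4*(-1 - 42)/3 + (4/3)*2) - 992 = ((4/3)*(-43) + 8/3) - 992 = (-172/3 + 8/3) - 992 = -164/3 - 992 = -3140/3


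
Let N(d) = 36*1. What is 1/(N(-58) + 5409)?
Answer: 1/5445 ≈ 0.00018365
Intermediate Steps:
N(d) = 36
1/(N(-58) + 5409) = 1/(36 + 5409) = 1/5445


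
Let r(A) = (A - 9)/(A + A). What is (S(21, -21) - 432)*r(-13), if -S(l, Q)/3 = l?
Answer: -5445/13 ≈ -418.85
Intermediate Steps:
r(A) = (-9 + A)/(2*A) (r(A) = (-9 + A)/((2*A)) = (-9 + A)*(1/(2*A)) = (-9 + A)/(2*A))
S(l, Q) = -3*l
(S(21, -21) - 432)*r(-13) = (-3*21 - 432)*((½)*(-9 - 13)/(-13)) = (-63 - 432)*((½)*(-1/13)*(-22)) = -495*11/13 = -5445/13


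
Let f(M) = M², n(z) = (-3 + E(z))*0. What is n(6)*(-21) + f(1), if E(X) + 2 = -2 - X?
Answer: 1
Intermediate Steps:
E(X) = -4 - X (E(X) = -2 + (-2 - X) = -4 - X)
n(z) = 0 (n(z) = (-3 + (-4 - z))*0 = (-7 - z)*0 = 0)
n(6)*(-21) + f(1) = 0*(-21) + 1² = 0 + 1 = 1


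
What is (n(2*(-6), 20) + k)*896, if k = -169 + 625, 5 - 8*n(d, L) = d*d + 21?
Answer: 390656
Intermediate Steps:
n(d, L) = -2 - d²/8 (n(d, L) = 5/8 - (d*d + 21)/8 = 5/8 - (d² + 21)/8 = 5/8 - (21 + d²)/8 = 5/8 + (-21/8 - d²/8) = -2 - d²/8)
k = 456
(n(2*(-6), 20) + k)*896 = ((-2 - (2*(-6))²/8) + 456)*896 = ((-2 - ⅛*(-12)²) + 456)*896 = ((-2 - ⅛*144) + 456)*896 = ((-2 - 18) + 456)*896 = (-20 + 456)*896 = 436*896 = 390656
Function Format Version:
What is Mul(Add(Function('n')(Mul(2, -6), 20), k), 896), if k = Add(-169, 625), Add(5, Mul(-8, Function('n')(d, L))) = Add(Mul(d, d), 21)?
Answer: 390656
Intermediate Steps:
Function('n')(d, L) = Add(-2, Mul(Rational(-1, 8), Pow(d, 2))) (Function('n')(d, L) = Add(Rational(5, 8), Mul(Rational(-1, 8), Add(Mul(d, d), 21))) = Add(Rational(5, 8), Mul(Rational(-1, 8), Add(Pow(d, 2), 21))) = Add(Rational(5, 8), Mul(Rational(-1, 8), Add(21, Pow(d, 2)))) = Add(Rational(5, 8), Add(Rational(-21, 8), Mul(Rational(-1, 8), Pow(d, 2)))) = Add(-2, Mul(Rational(-1, 8), Pow(d, 2))))
k = 456
Mul(Add(Function('n')(Mul(2, -6), 20), k), 896) = Mul(Add(Add(-2, Mul(Rational(-1, 8), Pow(Mul(2, -6), 2))), 456), 896) = Mul(Add(Add(-2, Mul(Rational(-1, 8), Pow(-12, 2))), 456), 896) = Mul(Add(Add(-2, Mul(Rational(-1, 8), 144)), 456), 896) = Mul(Add(Add(-2, -18), 456), 896) = Mul(Add(-20, 456), 896) = Mul(436, 896) = 390656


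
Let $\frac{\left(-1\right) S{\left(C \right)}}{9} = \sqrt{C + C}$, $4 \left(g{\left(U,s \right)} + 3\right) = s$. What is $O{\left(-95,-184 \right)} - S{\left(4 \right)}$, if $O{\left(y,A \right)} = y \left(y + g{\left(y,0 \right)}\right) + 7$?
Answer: $9317 + 18 \sqrt{2} \approx 9342.5$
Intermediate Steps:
$g{\left(U,s \right)} = -3 + \frac{s}{4}$
$S{\left(C \right)} = - 9 \sqrt{2} \sqrt{C}$ ($S{\left(C \right)} = - 9 \sqrt{C + C} = - 9 \sqrt{2 C} = - 9 \sqrt{2} \sqrt{C}$)
$O{\left(y,A \right)} = 7 + y \left(-3 + y\right)$ ($O{\left(y,A \right)} = y \left(y + \left(-3 + \frac{1}{4} \cdot 0\right)\right) + 7 = y \left(y + \left(-3 + 0\right)\right) + 7 = y \left(y - 3\right) + 7 = y \left(-3 + y\right) + 7 = 7 + y \left(-3 + y\right)$)
$O{\left(-95,-184 \right)} - S{\left(4 \right)} = \left(7 + \left(-95\right)^{2} - -285\right) - - 9 \sqrt{2} \sqrt{4} = \left(7 + 9025 + 285\right) - \left(-9\right) \sqrt{2} \cdot 2 = 9317 - - 18 \sqrt{2} = 9317 + 18 \sqrt{2}$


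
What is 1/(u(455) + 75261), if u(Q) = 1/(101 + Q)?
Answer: 556/41845117 ≈ 1.3287e-5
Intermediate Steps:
1/(u(455) + 75261) = 1/(1/(101 + 455) + 75261) = 1/(1/556 + 75261) = 1/(41845117/556) = 556/41845117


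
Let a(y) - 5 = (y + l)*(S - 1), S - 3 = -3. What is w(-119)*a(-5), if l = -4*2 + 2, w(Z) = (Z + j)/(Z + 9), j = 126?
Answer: -56/55 ≈ -1.0182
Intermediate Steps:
w(Z) = (126 + Z)/(9 + Z) (w(Z) = (Z + 126)/(Z + 9) = (126 + Z)/(9 + Z))
S = 0 (S = 3 - 3 = 0)
l = -6 (l = -8 + 2 = -6)
a(y) = 11 - y (a(y) = 5 + (y - 6)*(0 - 1) = 5 + (-6 + y)*(-1) = 5 + (6 - y) = 11 - y)
w(-119)*a(-5) = ((126 - 119)/(9 - 119))*(11 - 1*(-5)) = (7/(-110))*(11 + 5) = -1/110*7*16 = -7/110*16 = -56/55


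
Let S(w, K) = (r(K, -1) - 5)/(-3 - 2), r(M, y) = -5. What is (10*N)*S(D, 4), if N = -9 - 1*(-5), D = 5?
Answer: -80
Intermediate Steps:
S(w, K) = 2 (S(w, K) = (-5 - 5)/(-3 - 2) = -10/(-5) = -10*(-⅕) = 2)
N = -4 (N = -9 + 5 = -4)
(10*N)*S(D, 4) = (10*(-4))*2 = -40*2 = -80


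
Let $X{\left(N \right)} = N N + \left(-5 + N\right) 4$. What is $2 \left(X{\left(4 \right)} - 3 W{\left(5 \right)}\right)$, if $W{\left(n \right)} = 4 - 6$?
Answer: $36$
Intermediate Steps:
$W{\left(n \right)} = -2$ ($W{\left(n \right)} = 4 - 6 = -2$)
$X{\left(N \right)} = -20 + N^{2} + 4 N$ ($X{\left(N \right)} = N^{2} + \left(-20 + 4 N\right) = -20 + N^{2} + 4 N$)
$2 \left(X{\left(4 \right)} - 3 W{\left(5 \right)}\right) = 2 \left(\left(-20 + 4^{2} + 4 \cdot 4\right) - -6\right) = 2 \left(\left(-20 + 16 + 16\right) + 6\right) = 2 \left(12 + 6\right) = 2 \cdot 18 = 36$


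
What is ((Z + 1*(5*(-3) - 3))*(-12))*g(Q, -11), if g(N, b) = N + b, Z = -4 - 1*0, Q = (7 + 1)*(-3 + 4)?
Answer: -792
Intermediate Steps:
Q = 8 (Q = 8*1 = 8)
Z = -4 (Z = -4 + 0 = -4)
((Z + 1*(5*(-3) - 3))*(-12))*g(Q, -11) = ((-4 + 1*(5*(-3) - 3))*(-12))*(8 - 11) = ((-4 + 1*(-15 - 3))*(-12))*(-3) = ((-4 + 1*(-18))*(-12))*(-3) = ((-4 - 18)*(-12))*(-3) = -22*(-12)*(-3) = 264*(-3) = -792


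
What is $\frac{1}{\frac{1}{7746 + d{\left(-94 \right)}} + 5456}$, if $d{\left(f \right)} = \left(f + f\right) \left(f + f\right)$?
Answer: $\frac{43090}{235099041} \approx 0.00018328$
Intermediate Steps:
$d{\left(f \right)} = 4 f^{2}$ ($d{\left(f \right)} = 2 f 2 f = 4 f^{2}$)
$\frac{1}{\frac{1}{7746 + d{\left(-94 \right)}} + 5456} = \frac{1}{\frac{1}{7746 + 4 \left(-94\right)^{2}} + 5456} = \frac{1}{\frac{1}{7746 + 4 \cdot 8836} + 5456} = \frac{1}{\frac{1}{7746 + 35344} + 5456} = \frac{1}{\frac{1}{43090} + 5456} = \frac{1}{\frac{235099041}{43090}} = \frac{43090}{235099041}$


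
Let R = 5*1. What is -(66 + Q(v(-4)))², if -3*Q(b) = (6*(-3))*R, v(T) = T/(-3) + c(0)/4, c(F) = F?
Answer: -9216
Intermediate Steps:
R = 5
v(T) = -T/3 (v(T) = T/(-3) + 0/4 = T*(-⅓) + 0*(¼) = -T/3 + 0 = -T/3)
Q(b) = 30 (Q(b) = -6*(-3)*5/3 = -(-6)*5 = -⅓*(-90) = 30)
-(66 + Q(v(-4)))² = -(66 + 30)² = -1*96² = -1*9216 = -9216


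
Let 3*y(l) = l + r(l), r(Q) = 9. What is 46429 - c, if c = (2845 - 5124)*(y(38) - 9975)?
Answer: -67952675/3 ≈ -2.2651e+7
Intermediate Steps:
y(l) = 3 + l/3 (y(l) = (l + 9)/3 = (9 + l)/3 = 3 + l/3)
c = 68091962/3 (c = (2845 - 5124)*((3 + (⅓)*38) - 9975) = -2279*((3 + 38/3) - 9975) = -2279*(47/3 - 9975) = -2279*(-29878/3) = 68091962/3 ≈ 2.2697e+7)
46429 - c = 46429 - 1*68091962/3 = 46429 - 68091962/3 = -67952675/3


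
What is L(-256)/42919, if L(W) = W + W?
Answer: -512/42919 ≈ -0.011929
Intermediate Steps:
L(W) = 2*W
L(-256)/42919 = (2*(-256))/42919 = -512*1/42919 = -512/42919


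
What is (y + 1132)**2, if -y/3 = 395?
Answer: 2809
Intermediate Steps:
y = -1185 (y = -3*395 = -1185)
(y + 1132)**2 = (-1185 + 1132)**2 = (-53)**2 = 2809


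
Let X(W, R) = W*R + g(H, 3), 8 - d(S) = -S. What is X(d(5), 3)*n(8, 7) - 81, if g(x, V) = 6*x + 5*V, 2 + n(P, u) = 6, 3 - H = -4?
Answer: 303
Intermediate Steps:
H = 7 (H = 3 - 1*(-4) = 3 + 4 = 7)
n(P, u) = 4 (n(P, u) = -2 + 6 = 4)
d(S) = 8 + S (d(S) = 8 - (-1)*S = 8 + S)
g(x, V) = 5*V + 6*x
X(W, R) = 57 + R*W (X(W, R) = W*R + (5*3 + 6*7) = R*W + (15 + 42) = R*W + 57 = 57 + R*W)
X(d(5), 3)*n(8, 7) - 81 = (57 + 3*(8 + 5))*4 - 81 = (57 + 3*13)*4 - 81 = (57 + 39)*4 - 81 = 96*4 - 81 = 384 - 81 = 303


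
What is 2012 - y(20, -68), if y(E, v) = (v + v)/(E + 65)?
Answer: 10068/5 ≈ 2013.6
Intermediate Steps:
y(E, v) = 2*v/(65 + E) (y(E, v) = (2*v)/(65 + E) = 2*v/(65 + E))
2012 - y(20, -68) = 2012 - 2*(-68)/(65 + 20) = 2012 - 2*(-68)/85 = 2012 - 1*(-8/5) = 2012 + 8/5 = 10068/5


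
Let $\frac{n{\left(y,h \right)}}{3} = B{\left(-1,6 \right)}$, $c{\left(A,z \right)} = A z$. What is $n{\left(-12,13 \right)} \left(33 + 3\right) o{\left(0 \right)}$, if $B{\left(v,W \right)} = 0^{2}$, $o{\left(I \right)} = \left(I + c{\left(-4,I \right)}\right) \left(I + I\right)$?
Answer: $0$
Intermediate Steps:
$o{\left(I \right)} = - 6 I^{2}$ ($o{\left(I \right)} = \left(I - 4 I\right) \left(I + I\right) = - 3 I 2 I = - 6 I^{2}$)
$B{\left(v,W \right)} = 0$
$n{\left(y,h \right)} = 0$ ($n{\left(y,h \right)} = 3 \cdot 0 = 0$)
$n{\left(-12,13 \right)} \left(33 + 3\right) o{\left(0 \right)} = 0 \left(33 + 3\right) \left(- 6 \cdot 0^{2}\right) = 0 \cdot 36 \left(\left(-6\right) 0\right) = 0 \cdot 36 \cdot 0 = 0 \cdot 0 = 0$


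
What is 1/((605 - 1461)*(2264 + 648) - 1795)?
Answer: -1/2494467 ≈ -4.0089e-7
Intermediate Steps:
1/((605 - 1461)*(2264 + 648) - 1795) = 1/(-856*2912 - 1795) = 1/(-2492672 - 1795) = 1/(-2494467) = -1/2494467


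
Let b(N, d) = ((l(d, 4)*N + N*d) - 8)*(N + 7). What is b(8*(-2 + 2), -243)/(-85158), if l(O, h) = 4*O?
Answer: 28/42579 ≈ 0.00065760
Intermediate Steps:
b(N, d) = (-8 + 5*N*d)*(7 + N) (b(N, d) = (((4*d)*N + N*d) - 8)*(N + 7) = ((4*N*d + N*d) - 8)*(7 + N) = (5*N*d - 8)*(7 + N) = (-8 + 5*N*d)*(7 + N))
b(8*(-2 + 2), -243)/(-85158) = (-56 - 64*(-2 + 2) + 5*(-243)*(8*(-2 + 2))² + 35*(8*(-2 + 2))*(-243))/(-85158) = (-56 - 64*0 + 5*(-243)*(8*0)² + 35*(8*0)*(-243))*(-1/85158) = (-56 - 8*0 + 5*(-243)*0² + 35*0*(-243))*(-1/85158) = (-56 + 0 + 5*(-243)*0 + 0)*(-1/85158) = (-56 + 0 + 0 + 0)*(-1/85158) = -56*(-1/85158) = 28/42579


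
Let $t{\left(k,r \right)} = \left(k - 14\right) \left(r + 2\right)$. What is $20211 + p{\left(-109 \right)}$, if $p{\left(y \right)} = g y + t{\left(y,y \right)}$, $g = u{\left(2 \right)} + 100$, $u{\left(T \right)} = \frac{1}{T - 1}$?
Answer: $22363$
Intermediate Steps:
$t{\left(k,r \right)} = \left(-14 + k\right) \left(2 + r\right)$
$u{\left(T \right)} = \frac{1}{-1 + T}$
$g = 101$ ($g = \frac{1}{-1 + 2} + 100 = 1^{-1} + 100 = 1 + 100 = 101$)
$p{\left(y \right)} = -28 + y^{2} + 89 y$ ($p{\left(y \right)} = 101 y + \left(-28 - 14 y + 2 y + y y\right) = 101 y + \left(-28 - 14 y + 2 y + y^{2}\right) = 101 y - \left(28 - y^{2} + 12 y\right) = -28 + y^{2} + 89 y$)
$20211 + p{\left(-109 \right)} = 20211 + \left(-28 + \left(-109\right)^{2} + 89 \left(-109\right)\right) = 20211 - -2152 = 20211 + 2152 = 22363$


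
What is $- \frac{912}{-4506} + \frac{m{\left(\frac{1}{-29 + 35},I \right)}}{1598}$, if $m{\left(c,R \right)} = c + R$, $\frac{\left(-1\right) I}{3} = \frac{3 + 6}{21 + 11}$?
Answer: $\frac{23269201}{115209408} \approx 0.20197$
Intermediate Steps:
$I = - \frac{27}{32}$ ($I = - 3 \frac{3 + 6}{21 + 11} = - 3 \cdot \frac{9}{32} = - 3 \cdot 9 \cdot \frac{1}{32} = \left(-3\right) \frac{9}{32} = - \frac{27}{32} \approx -0.84375$)
$m{\left(c,R \right)} = R + c$
$- \frac{912}{-4506} + \frac{m{\left(\frac{1}{-29 + 35},I \right)}}{1598} = - \frac{912}{-4506} + \frac{- \frac{27}{32} + \frac{1}{-29 + 35}}{1598} = \left(-912\right) \left(- \frac{1}{4506}\right) + \left(- \frac{27}{32} + \frac{1}{6}\right) \frac{1}{1598} = \frac{152}{751} + \left(- \frac{27}{32} + \frac{1}{6}\right) \frac{1}{1598} = \frac{152}{751} - \frac{65}{153408} = \frac{23269201}{115209408}$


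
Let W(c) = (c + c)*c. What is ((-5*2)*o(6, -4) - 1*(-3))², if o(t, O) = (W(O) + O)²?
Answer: 61418569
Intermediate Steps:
W(c) = 2*c² (W(c) = (2*c)*c = 2*c²)
o(t, O) = (O + 2*O²)² (o(t, O) = (2*O² + O)² = (O + 2*O²)²)
((-5*2)*o(6, -4) - 1*(-3))² = ((-5*2)*((-4)²*(1 + 2*(-4))²) - 1*(-3))² = (-160*(1 - 8)² + 3)² = (-160*(-7)² + 3)² = (-160*49 + 3)² = (-10*784 + 3)² = (-7840 + 3)² = (-7837)² = 61418569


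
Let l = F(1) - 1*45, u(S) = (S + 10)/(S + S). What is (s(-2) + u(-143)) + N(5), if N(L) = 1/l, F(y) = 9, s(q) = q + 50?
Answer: 249355/5148 ≈ 48.437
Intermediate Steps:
s(q) = 50 + q
u(S) = (10 + S)/(2*S) (u(S) = (10 + S)/((2*S)) = (10 + S)*(1/(2*S)) = (10 + S)/(2*S))
l = -36 (l = 9 - 1*45 = 9 - 45 = -36)
N(L) = -1/36 (N(L) = 1/(-36) = -1/36)
(s(-2) + u(-143)) + N(5) = ((50 - 2) + (½)*(10 - 143)/(-143)) - 1/36 = (48 + (½)*(-1/143)*(-133)) - 1/36 = (48 + 133/286) - 1/36 = 13861/286 - 1/36 = 249355/5148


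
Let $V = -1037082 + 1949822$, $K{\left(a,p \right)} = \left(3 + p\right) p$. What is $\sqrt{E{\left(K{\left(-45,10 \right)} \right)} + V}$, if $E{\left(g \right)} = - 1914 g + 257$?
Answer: $\sqrt{664177} \approx 814.97$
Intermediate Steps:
$K{\left(a,p \right)} = p \left(3 + p\right)$
$E{\left(g \right)} = 257 - 1914 g$
$V = 912740$
$\sqrt{E{\left(K{\left(-45,10 \right)} \right)} + V} = \sqrt{\left(257 - 1914 \cdot 10 \left(3 + 10\right)\right) + 912740} = \sqrt{\left(257 - 1914 \cdot 10 \cdot 13\right) + 912740} = \sqrt{\left(257 - 248820\right) + 912740} = \sqrt{-248563 + 912740} = \sqrt{664177}$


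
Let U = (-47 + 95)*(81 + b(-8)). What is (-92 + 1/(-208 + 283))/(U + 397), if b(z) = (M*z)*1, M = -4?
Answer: -6899/436575 ≈ -0.015803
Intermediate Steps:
b(z) = -4*z (b(z) = -4*z*1 = -4*z)
U = 5424 (U = (-47 + 95)*(81 - 4*(-8)) = 48*(81 + 32) = 48*113 = 5424)
(-92 + 1/(-208 + 283))/(U + 397) = (-92 + 1/(-208 + 283))/(5424 + 397) = (-92 + 1/75)/5821 = (-92 + 1/75)*(1/5821) = -6899/75*1/5821 = -6899/436575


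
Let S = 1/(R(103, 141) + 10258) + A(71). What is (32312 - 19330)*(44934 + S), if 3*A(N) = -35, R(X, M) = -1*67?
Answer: 5943205037000/10191 ≈ 5.8318e+8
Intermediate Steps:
R(X, M) = -67
A(N) = -35/3 (A(N) = (⅓)*(-35) = -35/3)
S = -118894/10191 (S = 1/(-67 + 10258) - 35/3 = 1/10191 - 35/3 = -118894/10191 ≈ -11.667)
(32312 - 19330)*(44934 + S) = (32312 - 19330)*(44934 - 118894/10191) = 12982*(457803500/10191) = 5943205037000/10191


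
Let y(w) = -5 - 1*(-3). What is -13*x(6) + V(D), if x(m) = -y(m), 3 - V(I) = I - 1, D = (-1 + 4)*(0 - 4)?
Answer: -10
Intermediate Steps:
y(w) = -2 (y(w) = -5 + 3 = -2)
D = -12 (D = 3*(-4) = -12)
V(I) = 4 - I (V(I) = 3 - (I - 1) = 3 - (-1 + I) = 3 + (1 - I) = 4 - I)
x(m) = 2 (x(m) = -1*(-2) = 2)
-13*x(6) + V(D) = -13*2 + (4 - 1*(-12)) = -26 + (4 + 12) = -26 + 16 = -10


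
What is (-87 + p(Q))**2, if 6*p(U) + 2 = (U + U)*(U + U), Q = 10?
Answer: 3844/9 ≈ 427.11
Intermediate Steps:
p(U) = -1/3 + 2*U**2/3 (p(U) = -1/3 + ((U + U)*(U + U))/6 = -1/3 + ((2*U)*(2*U))/6 = -1/3 + (4*U**2)/6 = -1/3 + 2*U**2/3)
(-87 + p(Q))**2 = (-87 + (-1/3 + (2/3)*10**2))**2 = (-87 + (-1/3 + (2/3)*100))**2 = (-87 + (-1/3 + 200/3))**2 = (-87 + 199/3)**2 = (-62/3)**2 = 3844/9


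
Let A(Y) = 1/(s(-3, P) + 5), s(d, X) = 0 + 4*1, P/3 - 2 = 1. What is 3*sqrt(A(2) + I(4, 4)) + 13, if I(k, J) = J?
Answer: 13 + sqrt(37) ≈ 19.083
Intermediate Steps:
P = 9 (P = 6 + 3*1 = 6 + 3 = 9)
s(d, X) = 4 (s(d, X) = 0 + 4 = 4)
A(Y) = 1/9 (A(Y) = 1/(4 + 5) = 1/9)
3*sqrt(A(2) + I(4, 4)) + 13 = 3*sqrt(1/9 + 4) + 13 = 3*sqrt(37/9) + 13 = 3*(sqrt(37)/3) + 13 = sqrt(37) + 13 = 13 + sqrt(37)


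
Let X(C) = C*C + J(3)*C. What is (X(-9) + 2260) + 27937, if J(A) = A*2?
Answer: 30224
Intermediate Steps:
J(A) = 2*A
X(C) = C**2 + 6*C (X(C) = C*C + (2*3)*C = C**2 + 6*C)
(X(-9) + 2260) + 27937 = (-9*(6 - 9) + 2260) + 27937 = (-9*(-3) + 2260) + 27937 = (27 + 2260) + 27937 = 2287 + 27937 = 30224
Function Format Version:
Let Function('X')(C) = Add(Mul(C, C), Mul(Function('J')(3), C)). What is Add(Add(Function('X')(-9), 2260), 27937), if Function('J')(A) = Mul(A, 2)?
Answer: 30224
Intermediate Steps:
Function('J')(A) = Mul(2, A)
Function('X')(C) = Add(Pow(C, 2), Mul(6, C)) (Function('X')(C) = Add(Mul(C, C), Mul(Mul(2, 3), C)) = Add(Pow(C, 2), Mul(6, C)))
Add(Add(Function('X')(-9), 2260), 27937) = Add(Add(Mul(-9, Add(6, -9)), 2260), 27937) = Add(Add(Mul(-9, -3), 2260), 27937) = Add(Add(27, 2260), 27937) = Add(2287, 27937) = 30224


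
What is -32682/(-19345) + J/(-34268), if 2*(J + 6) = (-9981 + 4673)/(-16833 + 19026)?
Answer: 614087290727/363442852695 ≈ 1.6896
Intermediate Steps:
J = -15812/2193 (J = -6 + ((-9981 + 4673)/(-16833 + 19026))/2 = -6 + (-5308/2193)/2 = -6 + (-5308*1/2193)/2 = -6 + (½)*(-5308/2193) = -6 - 2654/2193 = -15812/2193 ≈ -7.2102)
-32682/(-19345) + J/(-34268) = -32682/(-19345) - 15812/2193/(-34268) = -32682*(-1/19345) - 15812/2193*(-1/34268) = 32682/19345 + 3953/18787431 = 614087290727/363442852695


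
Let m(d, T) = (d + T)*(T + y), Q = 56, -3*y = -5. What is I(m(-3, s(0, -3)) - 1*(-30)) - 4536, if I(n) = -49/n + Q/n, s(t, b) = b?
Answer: -172361/38 ≈ -4535.8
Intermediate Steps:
y = 5/3 (y = -1/3*(-5) = 5/3 ≈ 1.6667)
m(d, T) = (5/3 + T)*(T + d) (m(d, T) = (d + T)*(T + 5/3) = (T + d)*(5/3 + T) = (5/3 + T)*(T + d))
I(n) = 7/n (I(n) = -49/n + 56/n = 7/n)
I(m(-3, s(0, -3)) - 1*(-30)) - 4536 = 7/(((-3)**2 + (5/3)*(-3) + (5/3)*(-3) - 3*(-3)) - 1*(-30)) - 4536 = 7/((9 - 5 - 5 + 9) + 30) - 4536 = 7/(8 + 30) - 4536 = 7/38 - 4536 = -172361/38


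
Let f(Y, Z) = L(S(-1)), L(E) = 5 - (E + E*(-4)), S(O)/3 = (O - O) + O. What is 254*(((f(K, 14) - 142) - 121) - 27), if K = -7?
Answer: -74676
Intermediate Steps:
S(O) = 3*O (S(O) = 3*((O - O) + O) = 3*(0 + O) = 3*O)
L(E) = 5 + 3*E (L(E) = 5 - (E - 4*E) = 5 - (-3)*E = 5 + 3*E)
f(Y, Z) = -4 (f(Y, Z) = 5 + 3*(3*(-1)) = 5 + 3*(-3) = 5 - 9 = -4)
254*(((f(K, 14) - 142) - 121) - 27) = 254*(((-4 - 142) - 121) - 27) = 254*((-146 - 121) - 27) = 254*(-267 - 27) = 254*(-294) = -74676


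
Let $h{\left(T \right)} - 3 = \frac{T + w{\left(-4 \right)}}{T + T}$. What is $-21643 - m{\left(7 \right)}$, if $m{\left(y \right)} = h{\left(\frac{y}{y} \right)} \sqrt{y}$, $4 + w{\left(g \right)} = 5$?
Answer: $-21643 - 4 \sqrt{7} \approx -21654.0$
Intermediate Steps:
$w{\left(g \right)} = 1$ ($w{\left(g \right)} = -4 + 5 = 1$)
$h{\left(T \right)} = 3 + \frac{1 + T}{2 T}$ ($h{\left(T \right)} = 3 + \frac{T + 1}{T + T} = 3 + \frac{1 + T}{2 T}$)
$m{\left(y \right)} = 4 \sqrt{y}$ ($m{\left(y \right)} = \frac{1 + 7 \frac{y}{y}}{2 \frac{y}{y}} \sqrt{y} = \frac{1 + 7 \cdot 1}{2 \cdot 1} \sqrt{y} = \frac{1}{2} \cdot 1 \left(1 + 7\right) \sqrt{y} = \frac{1}{2} \cdot 1 \cdot 8 \sqrt{y} = 4 \sqrt{y}$)
$-21643 - m{\left(7 \right)} = -21643 - 4 \sqrt{7}$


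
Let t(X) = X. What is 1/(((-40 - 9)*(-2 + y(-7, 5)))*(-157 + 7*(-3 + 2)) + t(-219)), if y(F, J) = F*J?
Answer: -1/297551 ≈ -3.3608e-6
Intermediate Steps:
1/(((-40 - 9)*(-2 + y(-7, 5)))*(-157 + 7*(-3 + 2)) + t(-219)) = 1/(((-40 - 9)*(-2 - 7*5))*(-157 + 7*(-3 + 2)) - 219) = 1/((-49*(-2 - 35))*(-157 + 7*(-1)) - 219) = 1/((-49*(-37))*(-157 - 7) - 219) = 1/(1813*(-164) - 219) = 1/(-297332 - 219) = 1/(-297551) = -1/297551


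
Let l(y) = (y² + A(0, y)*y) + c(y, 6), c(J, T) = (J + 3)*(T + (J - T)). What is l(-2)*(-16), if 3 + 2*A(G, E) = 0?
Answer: -80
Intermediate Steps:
A(G, E) = -3/2 (A(G, E) = -3/2 + (½)*0 = -3/2 + 0 = -3/2)
c(J, T) = J*(3 + J) (c(J, T) = (3 + J)*J = J*(3 + J))
l(y) = y² - 3*y/2 + y*(3 + y) (l(y) = (y² - 3*y/2) + y*(3 + y) = y² - 3*y/2 + y*(3 + y))
l(-2)*(-16) = ((½)*(-2)*(3 + 4*(-2)))*(-16) = ((½)*(-2)*(3 - 8))*(-16) = ((½)*(-2)*(-5))*(-16) = 5*(-16) = -80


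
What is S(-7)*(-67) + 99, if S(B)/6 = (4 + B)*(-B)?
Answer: 8541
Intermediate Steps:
S(B) = -6*B*(4 + B) (S(B) = 6*((4 + B)*(-B)) = 6*(-B*(4 + B)) = -6*B*(4 + B))
S(-7)*(-67) + 99 = -6*(-7)*(4 - 7)*(-67) + 99 = -6*(-7)*(-3)*(-67) + 99 = -126*(-67) + 99 = 8442 + 99 = 8541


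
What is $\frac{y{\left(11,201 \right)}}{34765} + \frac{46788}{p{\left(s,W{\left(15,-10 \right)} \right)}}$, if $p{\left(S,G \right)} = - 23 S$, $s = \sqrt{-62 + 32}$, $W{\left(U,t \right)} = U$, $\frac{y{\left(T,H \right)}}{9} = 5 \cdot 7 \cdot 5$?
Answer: $\frac{315}{6953} + \frac{7798 i \sqrt{30}}{115} \approx 0.045304 + 371.4 i$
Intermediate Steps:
$y{\left(T,H \right)} = 1575$ ($y{\left(T,H \right)} = 9 \cdot 5 \cdot 7 \cdot 5 = 9 \cdot 35 \cdot 5 = 9 \cdot 175 = 1575$)
$s = i \sqrt{30}$ ($s = \sqrt{-30} = i \sqrt{30} \approx 5.4772 i$)
$\frac{y{\left(11,201 \right)}}{34765} + \frac{46788}{p{\left(s,W{\left(15,-10 \right)} \right)}} = \frac{1575}{34765} + \frac{46788}{\left(-23\right) i \sqrt{30}} = 1575 \cdot \frac{1}{34765} + \frac{46788}{\left(-23\right) i \sqrt{30}} = \frac{315}{6953} + 46788 \frac{i \sqrt{30}}{690} = \frac{315}{6953} + \frac{7798 i \sqrt{30}}{115}$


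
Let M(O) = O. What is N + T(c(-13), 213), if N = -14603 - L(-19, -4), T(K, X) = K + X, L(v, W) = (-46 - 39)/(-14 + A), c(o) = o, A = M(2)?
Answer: -172921/12 ≈ -14410.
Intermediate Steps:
A = 2
L(v, W) = 85/12 (L(v, W) = (-46 - 39)/(-14 + 2) = -85/(-12) = -85*(-1/12) = 85/12)
N = -175321/12 (N = -14603 - 1*85/12 = -14603 - 85/12 = -175321/12 ≈ -14610.)
N + T(c(-13), 213) = -175321/12 + (-13 + 213) = -175321/12 + 200 = -172921/12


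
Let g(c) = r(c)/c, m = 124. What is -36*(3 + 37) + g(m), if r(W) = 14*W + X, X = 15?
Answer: -176809/124 ≈ -1425.9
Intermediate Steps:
r(W) = 15 + 14*W (r(W) = 14*W + 15 = 15 + 14*W)
g(c) = (15 + 14*c)/c
-36*(3 + 37) + g(m) = -36*(3 + 37) + (14 + 15/124) = -36*40 + (14 + 15*(1/124)) = -1440 + (14 + 15/124) = -1440 + 1751/124 = -176809/124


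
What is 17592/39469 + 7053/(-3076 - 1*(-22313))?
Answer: 616792161/759265153 ≈ 0.81235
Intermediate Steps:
17592/39469 + 7053/(-3076 - 1*(-22313)) = 17592*(1/39469) + 7053/(-3076 + 22313) = 17592/39469 + 7053/19237 = 616792161/759265153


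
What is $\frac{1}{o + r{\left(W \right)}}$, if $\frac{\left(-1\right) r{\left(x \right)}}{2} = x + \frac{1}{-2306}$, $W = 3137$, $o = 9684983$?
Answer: $\frac{1153}{11159551478} \approx 1.0332 \cdot 10^{-7}$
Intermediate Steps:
$r{\left(x \right)} = \frac{1}{1153} - 2 x$ ($r{\left(x \right)} = - 2 \left(x + \frac{1}{-2306}\right) = - 2 \left(x - \frac{1}{2306}\right) = - 2 \left(- \frac{1}{2306} + x\right) = \frac{1}{1153} - 2 x$)
$\frac{1}{o + r{\left(W \right)}} = \frac{1}{9684983 + \left(\frac{1}{1153} - 6274\right)} = \frac{1}{9684983 - \frac{7233921}{1153}} = \frac{1}{\frac{11159551478}{1153}} = \frac{1153}{11159551478}$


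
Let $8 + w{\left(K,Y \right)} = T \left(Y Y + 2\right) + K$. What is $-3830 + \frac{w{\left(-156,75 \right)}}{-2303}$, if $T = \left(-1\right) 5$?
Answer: $- \frac{8792191}{2303} \approx -3817.7$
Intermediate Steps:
$T = -5$
$w{\left(K,Y \right)} = -18 + K - 5 Y^{2}$ ($w{\left(K,Y \right)} = -8 + \left(- 5 \left(Y Y + 2\right) + K\right) = -8 + \left(- 5 \left(Y^{2} + 2\right) + K\right) = -8 + \left(- 5 \left(2 + Y^{2}\right) + K\right) = -8 - \left(10 - K + 5 Y^{2}\right) = -18 + K - 5 Y^{2}$)
$-3830 + \frac{w{\left(-156,75 \right)}}{-2303} = -3830 + \frac{-18 - 156 - 5 \cdot 75^{2}}{-2303} = -3830 + \left(-18 - 156 - 28125\right) \left(- \frac{1}{2303}\right) = -3830 - - \frac{28299}{2303} = -3830 + \frac{28299}{2303} = - \frac{8792191}{2303}$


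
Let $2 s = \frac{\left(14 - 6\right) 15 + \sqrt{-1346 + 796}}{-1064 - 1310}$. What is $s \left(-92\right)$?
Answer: $\frac{2760}{1187} + \frac{115 i \sqrt{22}}{1187} \approx 2.3252 + 0.45442 i$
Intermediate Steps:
$s = - \frac{30}{1187} - \frac{5 i \sqrt{22}}{4748}$ ($s = \frac{\left(\left(14 - 6\right) 15 + \sqrt{-1346 + 796}\right) \frac{1}{-1064 - 1310}}{2} = \frac{\left(8 \cdot 15 + \sqrt{-550}\right) \frac{1}{-2374}}{2} = \frac{\left(120 + 5 i \sqrt{22}\right) \left(- \frac{1}{2374}\right)}{2} = \frac{- \frac{60}{1187} - \frac{5 i \sqrt{22}}{2374}}{2} = - \frac{30}{1187} - \frac{5 i \sqrt{22}}{4748} \approx -0.025274 - 0.0049394 i$)
$s \left(-92\right) = \left(- \frac{30}{1187} - \frac{5 i \sqrt{22}}{4748}\right) \left(-92\right) = \frac{2760}{1187} + \frac{115 i \sqrt{22}}{1187}$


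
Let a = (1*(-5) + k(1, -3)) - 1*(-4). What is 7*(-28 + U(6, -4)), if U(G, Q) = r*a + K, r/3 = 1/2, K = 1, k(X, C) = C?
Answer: -231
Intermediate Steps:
r = 3/2 ≈ 1.5000
a = -4 (a = (1*(-5) - 3) - 1*(-4) = (-5 - 3) + 4 = -8 + 4 = -4)
U(G, Q) = -5 (U(G, Q) = (3/2)*(-4) + 1 = -6 + 1 = -5)
7*(-28 + U(6, -4)) = 7*(-28 - 5) = 7*(-33) = -231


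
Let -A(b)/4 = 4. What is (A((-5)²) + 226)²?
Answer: 44100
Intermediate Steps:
A(b) = -16 (A(b) = -4*4 = -16)
(A((-5)²) + 226)² = (-16 + 226)² = 210² = 44100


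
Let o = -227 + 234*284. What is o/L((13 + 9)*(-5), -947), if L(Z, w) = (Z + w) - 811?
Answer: -66229/1868 ≈ -35.454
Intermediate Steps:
L(Z, w) = -811 + Z + w
o = 66229 (o = -227 + 66456 = 66229)
o/L((13 + 9)*(-5), -947) = 66229/(-811 + (13 + 9)*(-5) - 947) = 66229/(-811 + 22*(-5) - 947) = 66229/(-811 - 110 - 947) = 66229/(-1868) = 66229*(-1/1868) = -66229/1868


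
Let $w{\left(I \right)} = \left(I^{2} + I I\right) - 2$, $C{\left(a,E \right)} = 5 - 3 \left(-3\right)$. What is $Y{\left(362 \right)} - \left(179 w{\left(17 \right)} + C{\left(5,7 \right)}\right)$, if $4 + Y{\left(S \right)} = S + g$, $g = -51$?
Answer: $-102811$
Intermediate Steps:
$C{\left(a,E \right)} = 14$ ($C{\left(a,E \right)} = 5 - -9 = 5 + 9 = 14$)
$w{\left(I \right)} = -2 + 2 I^{2}$ ($w{\left(I \right)} = \left(I^{2} + I^{2}\right) - 2 = 2 I^{2} - 2 = -2 + 2 I^{2}$)
$Y{\left(S \right)} = -55 + S$ ($Y{\left(S \right)} = -4 + \left(S - 51\right) = -4 + \left(-51 + S\right) = -55 + S$)
$Y{\left(362 \right)} - \left(179 w{\left(17 \right)} + C{\left(5,7 \right)}\right) = \left(-55 + 362\right) - \left(179 \left(-2 + 2 \cdot 17^{2}\right) + 14\right) = 307 - \left(179 \left(-2 + 2 \cdot 289\right) + 14\right) = 307 - \left(179 \left(-2 + 578\right) + 14\right) = 307 - \left(179 \cdot 576 + 14\right) = 307 - \left(103104 + 14\right) = 307 - 103118 = -102811$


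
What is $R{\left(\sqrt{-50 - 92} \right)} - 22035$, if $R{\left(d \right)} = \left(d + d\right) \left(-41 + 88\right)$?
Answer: $-22035 + 94 i \sqrt{142} \approx -22035.0 + 1120.1 i$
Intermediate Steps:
$R{\left(d \right)} = 94 d$ ($R{\left(d \right)} = 2 d 47 = 94 d$)
$R{\left(\sqrt{-50 - 92} \right)} - 22035 = 94 \sqrt{-50 - 92} - 22035 = 94 \sqrt{-142} - 22035 = 94 i \sqrt{142} - 22035 = -22035 + 94 i \sqrt{142}$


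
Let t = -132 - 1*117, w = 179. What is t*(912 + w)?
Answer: -271659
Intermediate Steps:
t = -249 (t = -132 - 117 = -249)
t*(912 + w) = -249*(912 + 179) = -249*1091 = -271659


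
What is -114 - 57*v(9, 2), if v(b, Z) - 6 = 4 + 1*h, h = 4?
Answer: -912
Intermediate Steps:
v(b, Z) = 14 (v(b, Z) = 6 + (4 + 1*4) = 6 + (4 + 4) = 6 + 8 = 14)
-114 - 57*v(9, 2) = -114 - 57*14 = -114 - 798 = -912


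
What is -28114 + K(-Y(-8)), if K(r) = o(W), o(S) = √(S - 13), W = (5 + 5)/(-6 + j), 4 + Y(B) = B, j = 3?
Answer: -28114 + 7*I*√3/3 ≈ -28114.0 + 4.0415*I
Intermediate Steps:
Y(B) = -4 + B
W = -10/3 (W = (5 + 5)/(-6 + 3) = 10/(-3) = 10*(-⅓) = -10/3 ≈ -3.3333)
o(S) = √(-13 + S)
K(r) = 7*I*√3/3 (K(r) = √(-13 - 10/3) = √(-49/3) = 7*I*√3/3)
-28114 + K(-Y(-8)) = -28114 + 7*I*√3/3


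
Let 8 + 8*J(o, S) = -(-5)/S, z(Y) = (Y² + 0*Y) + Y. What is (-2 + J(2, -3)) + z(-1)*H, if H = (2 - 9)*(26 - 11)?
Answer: -77/24 ≈ -3.2083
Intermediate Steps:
z(Y) = Y + Y² (z(Y) = (Y² + 0) + Y = Y² + Y = Y + Y²)
J(o, S) = -1 + 5/(8*S) (J(o, S) = -1 + (-(-5)/S)/8 = -1 + (5/S)/8 = -1 + 5/(8*S))
H = -105 (H = -7*15 = -105)
(-2 + J(2, -3)) + z(-1)*H = (-2 + (5/8 - 1*(-3))/(-3)) - (1 - 1)*(-105) = (-2 - (5/8 + 3)/3) - 1*0*(-105) = (-2 - ⅓*29/8) + 0*(-105) = (-2 - 29/24) + 0 = -77/24 + 0 = -77/24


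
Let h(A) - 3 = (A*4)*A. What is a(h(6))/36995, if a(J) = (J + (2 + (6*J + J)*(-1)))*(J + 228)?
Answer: -66000/7399 ≈ -8.9201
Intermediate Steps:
h(A) = 3 + 4*A**2 (h(A) = 3 + (A*4)*A = 3 + (4*A)*A = 3 + 4*A**2)
a(J) = (2 - 6*J)*(228 + J) (a(J) = (J + (2 + (7*J)*(-1)))*(228 + J) = (J + (2 - 7*J))*(228 + J) = (2 - 6*J)*(228 + J))
a(h(6))/36995 = (456 - 1366*(3 + 4*6**2) - 6*(3 + 4*6**2)**2)/36995 = (456 - 1366*(3 + 4*36) - 6*(3 + 4*36)**2)*(1/36995) = (456 - 1366*(3 + 144) - 6*(3 + 144)**2)*(1/36995) = (456 - 1366*147 - 6*147**2)*(1/36995) = (456 - 200802 - 6*21609)*(1/36995) = (456 - 200802 - 129654)*(1/36995) = -330000*1/36995 = -66000/7399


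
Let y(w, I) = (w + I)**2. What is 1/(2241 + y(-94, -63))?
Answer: 1/26890 ≈ 3.7189e-5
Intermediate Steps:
y(w, I) = (I + w)**2
1/(2241 + y(-94, -63)) = 1/(2241 + (-63 - 94)**2) = 1/(2241 + (-157)**2) = 1/(2241 + 24649) = 1/26890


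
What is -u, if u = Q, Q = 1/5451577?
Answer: -1/5451577 ≈ -1.8343e-7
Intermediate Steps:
Q = 1/5451577 ≈ 1.8343e-7
u = 1/5451577 ≈ 1.8343e-7
-u = -1*1/5451577 = -1/5451577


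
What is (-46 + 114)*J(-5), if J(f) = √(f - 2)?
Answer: 68*I*√7 ≈ 179.91*I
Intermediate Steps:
J(f) = √(-2 + f)
(-46 + 114)*J(-5) = (-46 + 114)*√(-2 - 5) = 68*√(-7) = 68*(I*√7) = 68*I*√7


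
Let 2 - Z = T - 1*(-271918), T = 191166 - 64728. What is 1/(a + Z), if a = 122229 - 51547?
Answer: -1/327672 ≈ -3.0518e-6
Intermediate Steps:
T = 126438
Z = -398354 (Z = 2 - (126438 - 1*(-271918)) = 2 - (126438 + 271918) = 2 - 1*398356 = 2 - 398356 = -398354)
a = 70682
1/(a + Z) = 1/(70682 - 398354) = 1/(-327672) = -1/327672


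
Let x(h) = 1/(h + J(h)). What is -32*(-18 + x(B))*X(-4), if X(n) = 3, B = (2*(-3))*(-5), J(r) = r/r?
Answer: 53472/31 ≈ 1724.9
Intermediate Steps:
J(r) = 1
B = 30 (B = -6*(-5) = 30)
x(h) = 1/(1 + h) (x(h) = 1/(h + 1) = 1/(1 + h))
-32*(-18 + x(B))*X(-4) = -32*(-18 + 1/(1 + 30))*3 = -32*(-18 + 1/31)*3 = -(-17824)*3/31 = -32*(-1671/31) = 53472/31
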